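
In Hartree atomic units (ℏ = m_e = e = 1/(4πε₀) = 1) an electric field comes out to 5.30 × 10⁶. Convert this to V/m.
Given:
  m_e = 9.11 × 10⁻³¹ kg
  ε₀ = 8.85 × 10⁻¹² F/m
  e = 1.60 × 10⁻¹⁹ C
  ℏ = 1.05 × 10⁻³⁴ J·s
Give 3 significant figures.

One atomic unit of electric field: E_au = E_h/(e a₀) = m_e²e⁵/((4πε₀)³ℏ⁴) = 5.20 × 10¹¹ V/m.
5.30 × 10⁶ × 5.20 × 10¹¹ V/m = 2.76 × 10¹⁸ V/m

2.76 × 10¹⁸ V/m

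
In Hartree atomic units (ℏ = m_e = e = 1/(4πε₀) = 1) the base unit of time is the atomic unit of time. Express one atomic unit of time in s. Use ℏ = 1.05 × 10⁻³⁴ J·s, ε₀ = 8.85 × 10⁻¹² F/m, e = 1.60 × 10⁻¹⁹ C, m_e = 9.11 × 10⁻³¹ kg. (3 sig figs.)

2.40 × 10⁻¹⁷ s

τ_au = (4πε₀)²ℏ³/(m_e e⁴)
E_h = 4.38 × 10⁻¹⁸ J
ℏ/E_h = 2.40 × 10⁻¹⁷ s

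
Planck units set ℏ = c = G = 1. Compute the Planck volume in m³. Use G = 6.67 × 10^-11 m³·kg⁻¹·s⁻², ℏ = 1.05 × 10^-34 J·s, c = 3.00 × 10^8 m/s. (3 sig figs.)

From ℏ = c = G = 1 the volume scale is V_P = (ℏG/c³)^(3/2).
  = √(1.75 × 10^-209)
  = 4.18 × 10^-105 m³

4.18 × 10^-105 m³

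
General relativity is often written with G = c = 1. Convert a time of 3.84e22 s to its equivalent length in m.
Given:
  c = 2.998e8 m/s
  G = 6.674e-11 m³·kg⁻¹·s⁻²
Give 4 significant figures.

1.151e31 m

Time → length via c.
3.84e22 s × (c) = 1.151e31 m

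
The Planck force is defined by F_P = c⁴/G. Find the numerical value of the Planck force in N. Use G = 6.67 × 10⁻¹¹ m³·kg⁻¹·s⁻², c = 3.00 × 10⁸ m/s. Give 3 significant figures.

F_P = c⁴/G
  = 8.10 × 10³³ / 6.67 × 10⁻¹¹
  = 1.21 × 10⁴⁴ N

1.21 × 10⁴⁴ N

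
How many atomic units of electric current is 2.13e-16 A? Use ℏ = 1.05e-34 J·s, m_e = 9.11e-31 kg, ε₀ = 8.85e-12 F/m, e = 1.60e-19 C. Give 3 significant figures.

3.19e-14

atomic unit of electric current: I_au = e E_h/ℏ = m_e e⁵/((4πε₀)²ℏ³) = 6.67e-3 A.
2.13e-16 / 6.67e-3 = 3.19e-14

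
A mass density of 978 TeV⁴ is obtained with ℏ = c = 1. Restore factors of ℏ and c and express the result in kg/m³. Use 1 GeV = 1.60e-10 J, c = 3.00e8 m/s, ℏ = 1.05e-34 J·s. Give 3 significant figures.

2.28e35 kg/m³

Mass density is [E]/(c²[L]³) = [E]⁴/(ℏ³c⁵).
1 GeV⁴ → 1/(ℏ³c⁵) × (1 GeV in J)⁴ = 2.33e20 kg/m³.
Convert the energy scale: 978 TeV⁴ = 9.78e14 GeV⁴.
Result: 9.78e14 × 2.33e20 = 2.28e35 kg/m³.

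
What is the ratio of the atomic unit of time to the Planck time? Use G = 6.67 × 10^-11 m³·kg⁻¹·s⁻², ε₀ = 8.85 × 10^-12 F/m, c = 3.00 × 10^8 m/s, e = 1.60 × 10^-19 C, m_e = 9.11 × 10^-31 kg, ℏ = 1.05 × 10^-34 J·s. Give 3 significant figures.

atomic unit of time: τ_au = (4πε₀)²ℏ³/(m_e e⁴) = 2.40 × 10^-17 s
Planck time: t_P = √(ℏG/c⁵) = 5.37 × 10^-44 s
ratio = 2.40 × 10^-17 / 5.37 × 10^-44 = 4.47 × 10^26

4.47 × 10^26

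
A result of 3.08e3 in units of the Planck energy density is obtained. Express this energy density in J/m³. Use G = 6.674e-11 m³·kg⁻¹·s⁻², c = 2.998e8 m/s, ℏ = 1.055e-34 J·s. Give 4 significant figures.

One Planck energy density: u_P = c⁷/(ℏG²) = 4.632e113 J/m³.
3.08e3 × 4.632e113 J/m³ = 1.427e117 J/m³

1.427e117 J/m³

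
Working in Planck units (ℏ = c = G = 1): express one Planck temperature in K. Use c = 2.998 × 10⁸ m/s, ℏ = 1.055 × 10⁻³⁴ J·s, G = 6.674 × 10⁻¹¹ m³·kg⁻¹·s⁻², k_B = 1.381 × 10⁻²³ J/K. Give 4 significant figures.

The unique combination of the constants set to 1 with dimensions of temperature is T_P = √(ℏc⁵/G) / k_B.
  = √(3.828 × 10¹⁸) × 7.241 × 10²²
  = 1.417 × 10³² K

1.417 × 10³² K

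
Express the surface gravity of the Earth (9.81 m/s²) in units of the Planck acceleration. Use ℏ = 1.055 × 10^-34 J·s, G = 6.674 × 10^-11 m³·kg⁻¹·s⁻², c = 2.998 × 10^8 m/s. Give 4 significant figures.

Planck acceleration: a_P = √(c⁷/(ℏG)) = 5.560 × 10^51 m/s².
9.81 / 5.560 × 10^51 = 1.764 × 10^-51

1.764 × 10^-51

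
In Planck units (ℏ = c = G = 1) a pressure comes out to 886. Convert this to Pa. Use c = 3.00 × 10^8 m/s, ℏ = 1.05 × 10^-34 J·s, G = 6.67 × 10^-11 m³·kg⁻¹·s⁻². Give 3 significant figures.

4.15 × 10^116 Pa

One Planck pressure: p_P = c⁷/(ℏG²) = 4.68 × 10^113 Pa.
886 × 4.68 × 10^113 Pa = 4.15 × 10^116 Pa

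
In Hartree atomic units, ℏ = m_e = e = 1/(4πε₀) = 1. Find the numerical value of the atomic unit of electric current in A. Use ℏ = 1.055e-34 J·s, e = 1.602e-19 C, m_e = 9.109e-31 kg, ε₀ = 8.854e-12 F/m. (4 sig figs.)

Dimensional analysis gives I_au = e E_h/ℏ = m_e e⁵/((4πε₀)²ℏ³).
E_h = 4.354e-18 J
e·E_h/ℏ = 6.612e-3 A

6.612e-3 A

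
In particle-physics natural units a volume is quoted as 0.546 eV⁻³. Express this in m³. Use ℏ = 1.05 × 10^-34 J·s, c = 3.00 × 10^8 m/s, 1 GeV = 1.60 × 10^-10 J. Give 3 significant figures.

4.17 × 10^-21 m³

Volume is [L]³ = [E]⁻³·(ℏc)³.
1 GeV⁻³ → (ℏc)³ × (1 GeV in J)⁻³ = 7.63 × 10^-48 m³.
Convert the energy scale: 0.546 eV⁻³ = 5.46 × 10^26 GeV⁻³.
Result: 5.46 × 10^26 × 7.63 × 10^-48 = 4.17 × 10^-21 m³.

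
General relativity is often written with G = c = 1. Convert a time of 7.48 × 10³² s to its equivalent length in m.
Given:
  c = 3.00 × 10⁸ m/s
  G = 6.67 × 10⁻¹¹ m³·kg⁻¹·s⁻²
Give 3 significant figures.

Time → length via c.
7.48 × 10³² s × (c) = 2.24 × 10⁴¹ m

2.24 × 10⁴¹ m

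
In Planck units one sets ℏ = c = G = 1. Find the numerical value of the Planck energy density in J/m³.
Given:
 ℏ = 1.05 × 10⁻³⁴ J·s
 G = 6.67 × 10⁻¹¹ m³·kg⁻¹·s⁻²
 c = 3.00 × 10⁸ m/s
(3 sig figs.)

4.68 × 10¹¹³ J/m³

u_P = c⁷/(ℏG²)
  = 2.19 × 10⁵⁹ / 4.67 × 10⁻⁵⁵
  = 4.68 × 10¹¹³ J/m³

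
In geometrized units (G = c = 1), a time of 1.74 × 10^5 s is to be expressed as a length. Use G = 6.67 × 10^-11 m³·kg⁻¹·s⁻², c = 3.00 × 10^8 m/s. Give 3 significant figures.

5.22 × 10^13 m

Time → length via c.
1.74 × 10^5 s × (c) = 5.22 × 10^13 m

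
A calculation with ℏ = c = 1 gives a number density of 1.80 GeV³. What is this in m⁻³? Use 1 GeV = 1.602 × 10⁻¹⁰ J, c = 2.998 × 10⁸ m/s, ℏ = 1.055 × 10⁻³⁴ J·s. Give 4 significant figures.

Number density is [L]⁻³ = [E]³/(ℏc)³.
1 GeV³ → 1/(ℏc)³ × (1 GeV in J)³ = 1.299 × 10⁴⁷ m⁻³.
Result: 1.80 × 1.299 × 10⁴⁷ = 2.339 × 10⁴⁷ m⁻³.

2.339 × 10⁴⁷ m⁻³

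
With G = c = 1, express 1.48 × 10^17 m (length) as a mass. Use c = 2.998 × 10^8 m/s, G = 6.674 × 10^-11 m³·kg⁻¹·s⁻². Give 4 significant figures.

Length → mass via c²/G.
1.48 × 10^17 m × (c²/G) = 1.993 × 10^44 kg

1.993 × 10^44 kg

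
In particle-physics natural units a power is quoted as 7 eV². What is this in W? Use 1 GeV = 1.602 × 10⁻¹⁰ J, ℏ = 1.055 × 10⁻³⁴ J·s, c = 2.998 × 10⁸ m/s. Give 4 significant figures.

Power is [E]/[T] = [E]²/ℏ.
1 GeV² → 1/ℏ × (1 GeV in J)² = 2.433 × 10¹⁴ W.
Convert the energy scale: 7 eV² = 7.00 × 10⁻¹⁸ GeV².
Result: 7.00 × 10⁻¹⁸ × 2.433 × 10¹⁴ = 1.703 × 10⁻³ W.

1.703 × 10⁻³ W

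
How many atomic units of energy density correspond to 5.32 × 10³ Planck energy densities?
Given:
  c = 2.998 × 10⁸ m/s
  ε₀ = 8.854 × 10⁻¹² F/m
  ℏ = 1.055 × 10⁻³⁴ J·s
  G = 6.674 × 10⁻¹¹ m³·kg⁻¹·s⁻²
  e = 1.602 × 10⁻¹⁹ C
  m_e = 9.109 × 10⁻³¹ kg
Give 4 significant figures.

8.413 × 10¹⁰³

Planck energy density: u_P = c⁷/(ℏG²) = 4.632 × 10¹¹³ J/m³
atomic unit of energy density: u_au = E_h/a₀³ = m_e⁴e¹⁰/((4πε₀)⁵ℏ⁸) = 2.929 × 10¹³ J/m³
5.32 × 10³ × 4.632 × 10¹¹³ / 2.929 × 10¹³ = 8.413 × 10¹⁰³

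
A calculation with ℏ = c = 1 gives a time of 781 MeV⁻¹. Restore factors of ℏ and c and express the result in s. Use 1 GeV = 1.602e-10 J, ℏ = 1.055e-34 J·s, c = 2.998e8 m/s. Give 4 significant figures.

A time is [E]⁻¹ in ℏ=c=1; restore one factor of ℏ.
1 GeV⁻¹ → ℏ × (1 GeV in J)⁻¹ = 6.586e-25 s.
Convert the energy scale: 781 MeV⁻¹ = 7.81e5 GeV⁻¹.
Result: 7.81e5 × 6.586e-25 = 5.143e-19 s.

5.143e-19 s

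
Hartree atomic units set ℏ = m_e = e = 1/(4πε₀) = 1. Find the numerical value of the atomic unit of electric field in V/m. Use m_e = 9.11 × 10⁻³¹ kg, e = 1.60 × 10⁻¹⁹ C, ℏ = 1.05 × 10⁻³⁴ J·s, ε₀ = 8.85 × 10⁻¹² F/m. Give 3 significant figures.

5.20 × 10¹¹ V/m

Dimensional analysis gives E_au = E_h/(e a₀) = m_e²e⁵/((4πε₀)³ℏ⁴).
E_h = 4.38 × 10⁻¹⁸ J
a₀ = 5.26 × 10⁻¹¹ m
E_h/(e·a₀) = 5.20 × 10¹¹ V/m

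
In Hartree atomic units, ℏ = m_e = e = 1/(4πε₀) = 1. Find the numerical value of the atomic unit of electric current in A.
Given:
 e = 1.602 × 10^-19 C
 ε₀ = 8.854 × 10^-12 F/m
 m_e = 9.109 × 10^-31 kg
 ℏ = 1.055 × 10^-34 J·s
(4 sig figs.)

From ℏ = m_e = e = 1/(4πε₀) = 1 the current scale is I_au = e E_h/ℏ = m_e e⁵/((4πε₀)²ℏ³).
E_h = 4.354 × 10^-18 J
e·E_h/ℏ = 6.612 × 10^-3 A

6.612 × 10^-3 A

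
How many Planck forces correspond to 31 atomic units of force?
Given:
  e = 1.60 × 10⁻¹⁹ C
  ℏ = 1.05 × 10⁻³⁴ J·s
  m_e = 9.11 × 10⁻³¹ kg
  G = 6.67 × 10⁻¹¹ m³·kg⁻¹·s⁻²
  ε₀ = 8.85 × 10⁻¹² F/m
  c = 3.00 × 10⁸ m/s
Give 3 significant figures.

2.13 × 10⁻⁵⁰

atomic unit of force: F_au = E_h/a₀ = m_e²e⁶/((4πε₀)³ℏ⁴) = 8.33 × 10⁻⁸ N
Planck force: F_P = c⁴/G = 1.21 × 10⁴⁴ N
31 × 8.33 × 10⁻⁸ / 1.21 × 10⁴⁴ = 2.13 × 10⁻⁵⁰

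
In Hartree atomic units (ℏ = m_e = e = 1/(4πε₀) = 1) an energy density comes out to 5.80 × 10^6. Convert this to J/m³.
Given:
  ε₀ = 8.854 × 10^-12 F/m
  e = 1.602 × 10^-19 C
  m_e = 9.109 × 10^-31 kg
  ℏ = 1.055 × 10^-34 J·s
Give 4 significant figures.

One atomic unit of energy density: u_au = E_h/a₀³ = m_e⁴e¹⁰/((4πε₀)⁵ℏ⁸) = 2.929 × 10^13 J/m³.
5.80 × 10^6 × 2.929 × 10^13 J/m³ = 1.699 × 10^20 J/m³

1.699 × 10^20 J/m³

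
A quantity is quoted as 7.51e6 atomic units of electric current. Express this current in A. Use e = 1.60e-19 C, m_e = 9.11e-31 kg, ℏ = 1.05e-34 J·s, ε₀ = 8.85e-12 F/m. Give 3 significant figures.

5.01e4 A

One atomic unit of electric current: I_au = e E_h/ℏ = m_e e⁵/((4πε₀)²ℏ³) = 6.67e-3 A.
7.51e6 × 6.67e-3 A = 5.01e4 A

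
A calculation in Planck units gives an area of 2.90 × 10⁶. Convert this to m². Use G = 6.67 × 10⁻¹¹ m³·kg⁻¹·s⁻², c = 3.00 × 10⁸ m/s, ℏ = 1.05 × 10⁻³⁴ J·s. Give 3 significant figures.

One Planck area: A_P = ℏG/c³ = 2.59 × 10⁻⁷⁰ m².
2.90 × 10⁶ × 2.59 × 10⁻⁷⁰ m² = 7.52 × 10⁻⁶⁴ m²

7.52 × 10⁻⁶⁴ m²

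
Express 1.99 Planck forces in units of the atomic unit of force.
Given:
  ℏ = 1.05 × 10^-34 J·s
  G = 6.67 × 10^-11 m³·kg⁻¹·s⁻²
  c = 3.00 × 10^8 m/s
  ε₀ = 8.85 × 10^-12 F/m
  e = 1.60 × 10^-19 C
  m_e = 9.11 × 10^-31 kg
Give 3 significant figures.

Planck force: F_P = c⁴/G = 1.21 × 10^44 N
atomic unit of force: F_au = E_h/a₀ = m_e²e⁶/((4πε₀)³ℏ⁴) = 8.33 × 10^-8 N
1.99 × 1.21 × 10^44 / 8.33 × 10^-8 = 2.90 × 10^51

2.90 × 10^51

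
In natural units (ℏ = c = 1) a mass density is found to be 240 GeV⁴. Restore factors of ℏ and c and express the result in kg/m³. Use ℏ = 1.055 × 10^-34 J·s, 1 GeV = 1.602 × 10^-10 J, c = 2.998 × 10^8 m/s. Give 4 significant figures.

5.558 × 10^22 kg/m³

Mass density is [E]/(c²[L]³) = [E]⁴/(ℏ³c⁵).
1 GeV⁴ → 1/(ℏ³c⁵) × (1 GeV in J)⁴ = 2.316 × 10^20 kg/m³.
Result: 240 × 2.316 × 10^20 = 5.558 × 10^22 kg/m³.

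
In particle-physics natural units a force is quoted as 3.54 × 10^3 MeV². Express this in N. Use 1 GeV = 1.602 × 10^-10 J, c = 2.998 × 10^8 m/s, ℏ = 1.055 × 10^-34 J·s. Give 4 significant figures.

Force is [E]/[L] = [E]²/(ℏc); restore (ℏc)⁻¹.
1 GeV² → 1/(ℏc) × (1 GeV in J)² = 8.114 × 10^5 N.
Convert the energy scale: 3.54 × 10^3 MeV² = 3.54 × 10^-3 GeV².
Result: 3.54 × 10^-3 × 8.114 × 10^5 = 2.872 × 10^3 N.

2.872 × 10^3 N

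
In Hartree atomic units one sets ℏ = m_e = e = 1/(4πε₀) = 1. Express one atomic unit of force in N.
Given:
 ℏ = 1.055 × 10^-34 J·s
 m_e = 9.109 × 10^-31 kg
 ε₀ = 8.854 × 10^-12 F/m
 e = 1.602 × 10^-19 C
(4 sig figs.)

8.220 × 10^-8 N

F_au = E_h/a₀ = m_e²e⁶/((4πε₀)³ℏ⁴)
E_h = 4.354 × 10^-18 J
a₀ = 5.297 × 10^-11 m
E_h/a₀ = 8.220 × 10^-8 N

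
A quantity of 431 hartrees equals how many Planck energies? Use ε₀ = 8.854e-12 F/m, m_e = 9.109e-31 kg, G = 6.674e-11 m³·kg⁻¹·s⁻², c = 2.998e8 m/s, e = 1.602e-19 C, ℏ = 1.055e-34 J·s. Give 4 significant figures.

9.591e-25

hartree: E_h = m_e e⁴/(4πε₀ℏ)² = 4.354e-18 J
Planck energy: E_P = √(ℏc⁵/G) = 1.957e9 J
431 × 4.354e-18 / 1.957e9 = 9.591e-25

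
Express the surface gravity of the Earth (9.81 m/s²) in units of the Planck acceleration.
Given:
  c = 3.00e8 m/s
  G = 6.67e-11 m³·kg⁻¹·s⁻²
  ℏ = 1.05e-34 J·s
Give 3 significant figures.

Planck acceleration: a_P = √(c⁷/(ℏG)) = 5.59e51 m/s².
9.81 / 5.59e51 = 1.76e-51

1.76e-51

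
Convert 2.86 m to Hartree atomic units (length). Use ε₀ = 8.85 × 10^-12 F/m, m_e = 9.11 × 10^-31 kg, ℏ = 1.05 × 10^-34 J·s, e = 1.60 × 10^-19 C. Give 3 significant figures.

Bohr radius: a₀ = 4πε₀ℏ²/(m_e e²) = 5.26 × 10^-11 m.
2.86 / 5.26 × 10^-11 = 5.44 × 10^10

5.44 × 10^10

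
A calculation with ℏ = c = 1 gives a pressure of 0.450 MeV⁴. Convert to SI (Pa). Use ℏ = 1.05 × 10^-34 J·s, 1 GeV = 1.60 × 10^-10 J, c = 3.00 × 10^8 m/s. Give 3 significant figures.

9.44 × 10^24 Pa

Pressure is [E]/[L]³ = [E]⁴/(ℏc)³.
1 GeV⁴ → 1/(ℏc)³ × (1 GeV in J)⁴ = 2.10 × 10^37 Pa.
Convert the energy scale: 0.450 MeV⁴ = 4.50 × 10^-13 GeV⁴.
Result: 4.50 × 10^-13 × 2.10 × 10^37 = 9.44 × 10^24 Pa.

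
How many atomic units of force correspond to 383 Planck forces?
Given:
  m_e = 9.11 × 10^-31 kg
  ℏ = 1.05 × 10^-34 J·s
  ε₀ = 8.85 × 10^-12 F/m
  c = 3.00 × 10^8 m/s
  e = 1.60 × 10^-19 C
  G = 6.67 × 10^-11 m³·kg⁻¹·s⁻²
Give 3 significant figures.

5.58 × 10^53

Planck force: F_P = c⁴/G = 1.21 × 10^44 N
atomic unit of force: F_au = E_h/a₀ = m_e²e⁶/((4πε₀)³ℏ⁴) = 8.33 × 10^-8 N
383 × 1.21 × 10^44 / 8.33 × 10^-8 = 5.58 × 10^53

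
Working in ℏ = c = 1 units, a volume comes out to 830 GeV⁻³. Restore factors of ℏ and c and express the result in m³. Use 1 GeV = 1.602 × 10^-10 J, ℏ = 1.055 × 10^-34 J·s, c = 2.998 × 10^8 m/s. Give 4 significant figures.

6.388 × 10^-45 m³

Volume is [L]³ = [E]⁻³·(ℏc)³.
1 GeV⁻³ → (ℏc)³ × (1 GeV in J)⁻³ = 7.696 × 10^-48 m³.
Result: 830 × 7.696 × 10^-48 = 6.388 × 10^-45 m³.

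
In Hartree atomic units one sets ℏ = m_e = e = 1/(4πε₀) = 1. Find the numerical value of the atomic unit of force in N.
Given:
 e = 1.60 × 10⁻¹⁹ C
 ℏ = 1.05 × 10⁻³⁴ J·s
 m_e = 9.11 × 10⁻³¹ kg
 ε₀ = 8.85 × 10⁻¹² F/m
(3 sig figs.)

F_au = E_h/a₀ = m_e²e⁶/((4πε₀)³ℏ⁴)
E_h = 4.38 × 10⁻¹⁸ J
a₀ = 5.26 × 10⁻¹¹ m
E_h/a₀ = 8.33 × 10⁻⁸ N

8.33 × 10⁻⁸ N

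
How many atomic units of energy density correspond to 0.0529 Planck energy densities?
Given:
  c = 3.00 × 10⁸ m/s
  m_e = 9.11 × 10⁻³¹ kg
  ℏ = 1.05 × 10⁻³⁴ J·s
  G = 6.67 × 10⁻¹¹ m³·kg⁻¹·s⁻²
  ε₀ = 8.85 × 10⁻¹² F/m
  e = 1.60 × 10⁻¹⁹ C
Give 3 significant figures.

Planck energy density: u_P = c⁷/(ℏG²) = 4.68 × 10¹¹³ J/m³
atomic unit of energy density: u_au = E_h/a₀³ = m_e⁴e¹⁰/((4πε₀)⁵ℏ⁸) = 3.01 × 10¹³ J/m³
0.0529 × 4.68 × 10¹¹³ / 3.01 × 10¹³ = 8.22 × 10⁹⁸

8.22 × 10⁹⁸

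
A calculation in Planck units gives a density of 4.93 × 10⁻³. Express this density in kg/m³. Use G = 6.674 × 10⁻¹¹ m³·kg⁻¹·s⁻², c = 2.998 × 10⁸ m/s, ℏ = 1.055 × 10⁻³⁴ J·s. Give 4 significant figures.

2.541 × 10⁹⁴ kg/m³

One Planck density: ρ_P = c⁵/(ℏG²) = 5.154 × 10⁹⁶ kg/m³.
4.93 × 10⁻³ × 5.154 × 10⁹⁶ kg/m³ = 2.541 × 10⁹⁴ kg/m³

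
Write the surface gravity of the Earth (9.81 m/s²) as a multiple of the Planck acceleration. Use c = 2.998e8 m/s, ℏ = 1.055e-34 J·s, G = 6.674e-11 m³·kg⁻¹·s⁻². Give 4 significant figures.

Planck acceleration: a_P = √(c⁷/(ℏG)) = 5.560e51 m/s².
9.81 / 5.560e51 = 1.764e-51

1.764e-51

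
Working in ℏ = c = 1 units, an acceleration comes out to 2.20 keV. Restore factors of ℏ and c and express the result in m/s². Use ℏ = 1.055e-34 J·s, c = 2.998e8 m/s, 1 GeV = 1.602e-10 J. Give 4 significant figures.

1.002e27 m/s²

Acceleration is [L]/[T]² = c·[E]/ℏ.
1 GeV → c/ℏ × (1 GeV in J) = 4.552e32 m/s².
Convert the energy scale: 2.20 keV = 2.20e-6 GeV.
Result: 2.20e-6 × 4.552e32 = 1.002e27 m/s².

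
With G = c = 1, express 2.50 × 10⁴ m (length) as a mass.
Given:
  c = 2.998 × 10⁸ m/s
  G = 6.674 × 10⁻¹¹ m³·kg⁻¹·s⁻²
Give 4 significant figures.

3.367 × 10³¹ kg

Length → mass via c²/G.
2.50 × 10⁴ m × (c²/G) = 3.367 × 10³¹ kg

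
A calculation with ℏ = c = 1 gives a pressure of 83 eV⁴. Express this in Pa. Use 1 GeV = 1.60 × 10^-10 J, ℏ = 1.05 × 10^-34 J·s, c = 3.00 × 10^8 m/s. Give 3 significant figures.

Pressure is [E]/[L]³ = [E]⁴/(ℏc)³.
1 GeV⁴ → 1/(ℏc)³ × (1 GeV in J)⁴ = 2.10 × 10^37 Pa.
Convert the energy scale: 83 eV⁴ = 8.30 × 10^-35 GeV⁴.
Result: 8.30 × 10^-35 × 2.10 × 10^37 = 1.74 × 10^3 Pa.

1.74 × 10^3 Pa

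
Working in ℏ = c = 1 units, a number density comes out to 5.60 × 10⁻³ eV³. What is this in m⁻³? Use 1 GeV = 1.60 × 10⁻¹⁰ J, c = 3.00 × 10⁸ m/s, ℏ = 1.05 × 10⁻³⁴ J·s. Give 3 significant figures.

Number density is [L]⁻³ = [E]³/(ℏc)³.
1 GeV³ → 1/(ℏc)³ × (1 GeV in J)³ = 1.31 × 10⁴⁷ m⁻³.
Convert the energy scale: 5.60 × 10⁻³ eV³ = 5.60 × 10⁻³⁰ GeV³.
Result: 5.60 × 10⁻³⁰ × 1.31 × 10⁴⁷ = 7.34 × 10¹⁷ m⁻³.

7.34 × 10¹⁷ m⁻³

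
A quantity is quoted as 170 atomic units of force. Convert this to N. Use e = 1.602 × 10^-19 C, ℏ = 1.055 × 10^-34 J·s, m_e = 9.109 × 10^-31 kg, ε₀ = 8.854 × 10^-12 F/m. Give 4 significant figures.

1.397 × 10^-5 N

One atomic unit of force: F_au = E_h/a₀ = m_e²e⁶/((4πε₀)³ℏ⁴) = 8.220 × 10^-8 N.
170 × 8.220 × 10^-8 N = 1.397 × 10^-5 N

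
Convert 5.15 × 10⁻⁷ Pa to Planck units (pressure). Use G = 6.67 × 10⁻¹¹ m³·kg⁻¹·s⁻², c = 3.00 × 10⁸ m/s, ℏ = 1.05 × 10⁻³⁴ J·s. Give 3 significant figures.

Planck pressure: p_P = c⁷/(ℏG²) = 4.68 × 10¹¹³ Pa.
5.15 × 10⁻⁷ / 4.68 × 10¹¹³ = 1.10 × 10⁻¹²⁰

1.10 × 10⁻¹²⁰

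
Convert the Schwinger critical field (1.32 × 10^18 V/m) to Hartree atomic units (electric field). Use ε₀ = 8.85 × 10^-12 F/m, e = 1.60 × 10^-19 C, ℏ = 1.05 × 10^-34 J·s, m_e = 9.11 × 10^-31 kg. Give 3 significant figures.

2.54 × 10^6

atomic unit of electric field: E_au = E_h/(e a₀) = m_e²e⁵/((4πε₀)³ℏ⁴) = 5.20 × 10^11 V/m.
1.32 × 10^18 / 5.20 × 10^11 = 2.54 × 10^6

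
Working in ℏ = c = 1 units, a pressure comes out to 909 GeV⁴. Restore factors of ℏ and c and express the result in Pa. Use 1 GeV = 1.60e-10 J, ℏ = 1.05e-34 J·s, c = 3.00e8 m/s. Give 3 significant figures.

Pressure is [E]/[L]³ = [E]⁴/(ℏc)³.
1 GeV⁴ → 1/(ℏc)³ × (1 GeV in J)⁴ = 2.10e37 Pa.
Result: 909 × 2.10e37 = 1.91e40 Pa.

1.91e40 Pa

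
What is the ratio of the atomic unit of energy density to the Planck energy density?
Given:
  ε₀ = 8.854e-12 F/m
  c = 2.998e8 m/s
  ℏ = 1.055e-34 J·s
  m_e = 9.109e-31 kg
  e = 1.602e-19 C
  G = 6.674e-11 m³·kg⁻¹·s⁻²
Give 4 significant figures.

atomic unit of energy density: u_au = E_h/a₀³ = m_e⁴e¹⁰/((4πε₀)⁵ℏ⁸) = 2.929e13 J/m³
Planck energy density: u_P = c⁷/(ℏG²) = 4.632e113 J/m³
ratio = 2.929e13 / 4.632e113 = 6.323e-101

6.323e-101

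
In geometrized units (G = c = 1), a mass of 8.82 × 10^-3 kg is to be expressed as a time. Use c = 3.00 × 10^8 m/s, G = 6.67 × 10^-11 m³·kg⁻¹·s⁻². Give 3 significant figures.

Mass → time via G/c³.
8.82 × 10^-3 kg × (G/c³) = 2.18 × 10^-38 s

2.18 × 10^-38 s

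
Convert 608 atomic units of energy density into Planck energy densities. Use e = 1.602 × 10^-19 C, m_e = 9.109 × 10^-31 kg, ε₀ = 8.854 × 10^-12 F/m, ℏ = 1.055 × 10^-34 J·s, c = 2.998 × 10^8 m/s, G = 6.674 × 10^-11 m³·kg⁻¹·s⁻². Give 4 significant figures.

3.845 × 10^-98

atomic unit of energy density: u_au = E_h/a₀³ = m_e⁴e¹⁰/((4πε₀)⁵ℏ⁸) = 2.929 × 10^13 J/m³
Planck energy density: u_P = c⁷/(ℏG²) = 4.632 × 10^113 J/m³
608 × 2.929 × 10^13 / 4.632 × 10^113 = 3.845 × 10^-98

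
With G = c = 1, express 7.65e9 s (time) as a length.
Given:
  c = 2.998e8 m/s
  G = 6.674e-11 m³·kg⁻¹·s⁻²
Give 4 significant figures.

Time → length via c.
7.65e9 s × (c) = 2.293e18 m

2.293e18 m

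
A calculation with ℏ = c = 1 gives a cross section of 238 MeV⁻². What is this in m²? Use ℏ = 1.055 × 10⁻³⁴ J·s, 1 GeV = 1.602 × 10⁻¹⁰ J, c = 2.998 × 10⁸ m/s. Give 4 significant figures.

9.277 × 10⁻²⁴ m²

Area is [L]² = [E]⁻²·(ℏc)²; restore (ℏc)².
1 GeV⁻² → (ℏc)² × (1 GeV in J)⁻² = 3.898 × 10⁻³² m².
Convert the energy scale: 238 MeV⁻² = 2.38 × 10⁸ GeV⁻².
Result: 2.38 × 10⁸ × 3.898 × 10⁻³² = 9.277 × 10⁻²⁴ m².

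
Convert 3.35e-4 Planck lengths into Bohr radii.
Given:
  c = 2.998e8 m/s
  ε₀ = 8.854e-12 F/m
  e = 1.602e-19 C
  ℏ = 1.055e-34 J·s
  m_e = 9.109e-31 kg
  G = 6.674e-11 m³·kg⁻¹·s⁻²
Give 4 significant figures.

Planck length: ℓ_P = √(ℏG/c³) = 1.616e-35 m
Bohr radius: a₀ = 4πε₀ℏ²/(m_e e²) = 5.297e-11 m
3.35e-4 × 1.616e-35 / 5.297e-11 = 1.022e-28

1.022e-28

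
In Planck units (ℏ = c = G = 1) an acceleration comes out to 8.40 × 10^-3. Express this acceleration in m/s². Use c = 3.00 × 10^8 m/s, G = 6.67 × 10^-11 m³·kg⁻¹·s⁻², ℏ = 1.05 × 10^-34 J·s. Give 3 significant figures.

4.69 × 10^49 m/s²

One Planck acceleration: a_P = √(c⁷/(ℏG)) = 5.59 × 10^51 m/s².
8.40 × 10^-3 × 5.59 × 10^51 m/s² = 4.69 × 10^49 m/s²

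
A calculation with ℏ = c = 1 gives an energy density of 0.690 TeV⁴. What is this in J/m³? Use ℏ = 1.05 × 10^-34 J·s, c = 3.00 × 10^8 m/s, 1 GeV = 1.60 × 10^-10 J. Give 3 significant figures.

[E]/[L]³ = [E]⁴/(ℏc)³; restore (ℏc)⁻³.
1 GeV⁴ → 1/(ℏc)³ × (1 GeV in J)⁴ = 2.10 × 10^37 J/m³.
Convert the energy scale: 0.690 TeV⁴ = 6.90 × 10^11 GeV⁴.
Result: 6.90 × 10^11 × 2.10 × 10^37 = 1.45 × 10^49 J/m³.

1.45 × 10^49 J/m³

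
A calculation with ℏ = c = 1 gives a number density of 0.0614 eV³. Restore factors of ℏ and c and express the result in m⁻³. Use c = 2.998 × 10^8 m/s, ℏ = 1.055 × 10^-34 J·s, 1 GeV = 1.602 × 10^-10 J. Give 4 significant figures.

Number density is [L]⁻³ = [E]³/(ℏc)³.
1 GeV³ → 1/(ℏc)³ × (1 GeV in J)³ = 1.299 × 10^47 m⁻³.
Convert the energy scale: 0.0614 eV³ = 6.14 × 10^-29 GeV³.
Result: 6.14 × 10^-29 × 1.299 × 10^47 = 7.978 × 10^18 m⁻³.

7.978 × 10^18 m⁻³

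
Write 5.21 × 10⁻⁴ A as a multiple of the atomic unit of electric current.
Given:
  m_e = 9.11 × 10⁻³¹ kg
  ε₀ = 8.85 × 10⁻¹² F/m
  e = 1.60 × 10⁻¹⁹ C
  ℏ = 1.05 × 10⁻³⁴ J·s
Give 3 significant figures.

atomic unit of electric current: I_au = e E_h/ℏ = m_e e⁵/((4πε₀)²ℏ³) = 6.67 × 10⁻³ A.
5.21 × 10⁻⁴ / 6.67 × 10⁻³ = 0.0781

0.0781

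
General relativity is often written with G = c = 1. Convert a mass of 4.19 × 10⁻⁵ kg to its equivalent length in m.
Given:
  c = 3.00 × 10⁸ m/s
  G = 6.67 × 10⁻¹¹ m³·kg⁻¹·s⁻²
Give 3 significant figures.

3.11 × 10⁻³² m

In G = c = 1 units mass has dimensions of length; the conversion factor is G/c².
4.19 × 10⁻⁵ kg × (G/c²) = 3.11 × 10⁻³² m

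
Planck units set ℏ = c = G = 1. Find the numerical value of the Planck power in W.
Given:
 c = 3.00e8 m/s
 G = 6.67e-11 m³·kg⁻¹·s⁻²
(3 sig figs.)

The unique combination of the constants set to 1 with dimensions of power is P_P = c⁵/G.
  = 2.43e42 / 6.67e-11
  = 3.64e52 W

3.64e52 W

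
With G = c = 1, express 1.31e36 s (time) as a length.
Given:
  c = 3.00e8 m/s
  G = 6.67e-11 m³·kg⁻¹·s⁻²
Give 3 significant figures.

Time → length via c.
1.31e36 s × (c) = 3.93e44 m

3.93e44 m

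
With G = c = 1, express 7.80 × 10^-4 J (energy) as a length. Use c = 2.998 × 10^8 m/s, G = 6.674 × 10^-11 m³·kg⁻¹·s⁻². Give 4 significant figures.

6.444 × 10^-48 m

Energy → length via G/c⁴.
7.80 × 10^-4 J × (G/c⁴) = 6.444 × 10^-48 m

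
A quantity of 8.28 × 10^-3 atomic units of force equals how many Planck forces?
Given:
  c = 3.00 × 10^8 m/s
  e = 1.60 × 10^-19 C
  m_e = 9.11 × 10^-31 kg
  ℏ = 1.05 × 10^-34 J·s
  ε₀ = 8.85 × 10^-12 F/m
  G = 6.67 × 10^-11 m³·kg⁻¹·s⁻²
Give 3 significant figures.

atomic unit of force: F_au = E_h/a₀ = m_e²e⁶/((4πε₀)³ℏ⁴) = 8.33 × 10^-8 N
Planck force: F_P = c⁴/G = 1.21 × 10^44 N
8.28 × 10^-3 × 8.33 × 10^-8 / 1.21 × 10^44 = 5.68 × 10^-54

5.68 × 10^-54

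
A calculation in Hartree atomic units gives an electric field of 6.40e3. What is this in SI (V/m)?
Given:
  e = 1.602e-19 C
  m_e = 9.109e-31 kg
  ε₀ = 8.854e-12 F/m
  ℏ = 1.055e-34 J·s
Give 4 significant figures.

3.284e15 V/m

One atomic unit of electric field: E_au = E_h/(e a₀) = m_e²e⁵/((4πε₀)³ℏ⁴) = 5.131e11 V/m.
6.40e3 × 5.131e11 V/m = 3.284e15 V/m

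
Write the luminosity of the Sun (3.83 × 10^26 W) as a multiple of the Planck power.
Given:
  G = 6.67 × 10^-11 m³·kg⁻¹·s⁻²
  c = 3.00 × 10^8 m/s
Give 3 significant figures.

1.05 × 10^-26

Planck power: P_P = c⁵/G = 3.64 × 10^52 W.
3.83 × 10^26 / 3.64 × 10^52 = 1.05 × 10^-26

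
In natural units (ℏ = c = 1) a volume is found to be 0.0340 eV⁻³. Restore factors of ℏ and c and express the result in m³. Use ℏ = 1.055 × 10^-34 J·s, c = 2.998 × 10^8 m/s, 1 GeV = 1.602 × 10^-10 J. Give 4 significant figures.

Volume is [L]³ = [E]⁻³·(ℏc)³.
1 GeV⁻³ → (ℏc)³ × (1 GeV in J)⁻³ = 7.696 × 10^-48 m³.
Convert the energy scale: 0.0340 eV⁻³ = 3.40 × 10^25 GeV⁻³.
Result: 3.40 × 10^25 × 7.696 × 10^-48 = 2.617 × 10^-22 m³.

2.617 × 10^-22 m³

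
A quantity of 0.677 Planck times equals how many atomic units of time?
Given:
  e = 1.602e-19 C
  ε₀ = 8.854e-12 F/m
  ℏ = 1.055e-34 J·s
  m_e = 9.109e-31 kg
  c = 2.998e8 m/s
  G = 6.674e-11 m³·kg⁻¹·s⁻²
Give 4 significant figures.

1.507e-27

Planck time: t_P = √(ℏG/c⁵) = 5.392e-44 s
atomic unit of time: τ_au = (4πε₀)²ℏ³/(m_e e⁴) = 2.423e-17 s
0.677 × 5.392e-44 / 2.423e-17 = 1.507e-27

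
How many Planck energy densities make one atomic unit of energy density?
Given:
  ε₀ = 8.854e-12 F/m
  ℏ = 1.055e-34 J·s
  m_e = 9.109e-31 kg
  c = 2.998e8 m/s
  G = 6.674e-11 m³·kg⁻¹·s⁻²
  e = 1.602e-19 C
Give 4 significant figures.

atomic unit of energy density: u_au = E_h/a₀³ = m_e⁴e¹⁰/((4πε₀)⁵ℏ⁸) = 2.929e13 J/m³
Planck energy density: u_P = c⁷/(ℏG²) = 4.632e113 J/m³
ratio = 2.929e13 / 4.632e113 = 6.323e-101

6.323e-101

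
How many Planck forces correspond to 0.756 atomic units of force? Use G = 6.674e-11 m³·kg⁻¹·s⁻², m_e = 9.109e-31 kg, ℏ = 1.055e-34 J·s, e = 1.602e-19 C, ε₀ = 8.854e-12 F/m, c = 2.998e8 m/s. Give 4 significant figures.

5.134e-52

atomic unit of force: F_au = E_h/a₀ = m_e²e⁶/((4πε₀)³ℏ⁴) = 8.220e-8 N
Planck force: F_P = c⁴/G = 1.210e44 N
0.756 × 8.220e-8 / 1.210e44 = 5.134e-52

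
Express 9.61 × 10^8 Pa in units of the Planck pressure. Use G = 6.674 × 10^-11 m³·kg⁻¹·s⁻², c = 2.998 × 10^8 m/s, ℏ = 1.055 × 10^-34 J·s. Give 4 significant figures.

Planck pressure: p_P = c⁷/(ℏG²) = 4.632 × 10^113 Pa.
9.61 × 10^8 / 4.632 × 10^113 = 2.075 × 10^-105

2.075 × 10^-105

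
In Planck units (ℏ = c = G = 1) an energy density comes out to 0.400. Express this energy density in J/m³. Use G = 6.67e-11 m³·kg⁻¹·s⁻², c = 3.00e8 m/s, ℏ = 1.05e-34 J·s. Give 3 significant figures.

1.87e113 J/m³

One Planck energy density: u_P = c⁷/(ℏG²) = 4.68e113 J/m³.
0.400 × 4.68e113 J/m³ = 1.87e113 J/m³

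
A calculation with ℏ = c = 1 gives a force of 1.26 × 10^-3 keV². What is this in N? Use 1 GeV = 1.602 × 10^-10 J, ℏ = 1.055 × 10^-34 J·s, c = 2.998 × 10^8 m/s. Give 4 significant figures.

Force is [E]/[L] = [E]²/(ℏc); restore (ℏc)⁻¹.
1 GeV² → 1/(ℏc) × (1 GeV in J)² = 8.114 × 10^5 N.
Convert the energy scale: 1.26 × 10^-3 keV² = 1.26 × 10^-15 GeV².
Result: 1.26 × 10^-15 × 8.114 × 10^5 = 1.022 × 10^-9 N.

1.022 × 10^-9 N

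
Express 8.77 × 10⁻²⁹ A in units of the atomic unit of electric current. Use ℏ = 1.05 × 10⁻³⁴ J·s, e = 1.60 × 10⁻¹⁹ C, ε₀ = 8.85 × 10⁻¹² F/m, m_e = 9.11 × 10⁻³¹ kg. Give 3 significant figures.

atomic unit of electric current: I_au = e E_h/ℏ = m_e e⁵/((4πε₀)²ℏ³) = 6.67 × 10⁻³ A.
8.77 × 10⁻²⁹ / 6.67 × 10⁻³ = 1.31 × 10⁻²⁶

1.31 × 10⁻²⁶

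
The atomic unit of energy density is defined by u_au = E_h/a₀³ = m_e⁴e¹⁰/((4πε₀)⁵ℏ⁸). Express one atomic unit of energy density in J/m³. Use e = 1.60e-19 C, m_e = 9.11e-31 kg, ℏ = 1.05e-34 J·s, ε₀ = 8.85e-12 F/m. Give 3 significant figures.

u_au = E_h/a₀³ = m_e⁴e¹⁰/((4πε₀)⁵ℏ⁸)
E_h = 4.38e-18 J
a₀ = 5.26e-11 m
E_h/a₀³ = 3.01e13 J/m³

3.01e13 J/m³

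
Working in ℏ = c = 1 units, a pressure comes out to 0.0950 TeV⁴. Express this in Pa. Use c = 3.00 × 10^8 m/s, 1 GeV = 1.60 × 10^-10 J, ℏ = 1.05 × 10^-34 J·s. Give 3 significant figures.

Pressure is [E]/[L]³ = [E]⁴/(ℏc)³.
1 GeV⁴ → 1/(ℏc)³ × (1 GeV in J)⁴ = 2.10 × 10^37 Pa.
Convert the energy scale: 0.0950 TeV⁴ = 9.50 × 10^10 GeV⁴.
Result: 9.50 × 10^10 × 2.10 × 10^37 = 1.99 × 10^48 Pa.

1.99 × 10^48 Pa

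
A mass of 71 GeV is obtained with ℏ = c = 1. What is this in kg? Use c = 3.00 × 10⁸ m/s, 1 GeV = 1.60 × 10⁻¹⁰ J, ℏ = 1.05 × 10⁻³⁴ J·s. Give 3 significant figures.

1.26 × 10⁻²⁵ kg

Mass is [E]/c²; divide by c².
1 GeV → 1/c² × (1 GeV in J) = 1.78 × 10⁻²⁷ kg.
Result: 71 × 1.78 × 10⁻²⁷ = 1.26 × 10⁻²⁵ kg.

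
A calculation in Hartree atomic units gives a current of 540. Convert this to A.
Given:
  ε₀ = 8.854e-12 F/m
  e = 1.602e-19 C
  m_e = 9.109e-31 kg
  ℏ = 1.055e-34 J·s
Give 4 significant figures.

One atomic unit of electric current: I_au = e E_h/ℏ = m_e e⁵/((4πε₀)²ℏ³) = 6.612e-3 A.
540 × 6.612e-3 A = 3.570 A

3.570 A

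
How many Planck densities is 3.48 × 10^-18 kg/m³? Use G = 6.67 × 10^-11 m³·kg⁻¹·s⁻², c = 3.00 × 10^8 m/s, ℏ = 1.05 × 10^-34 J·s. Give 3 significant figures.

Planck density: ρ_P = c⁵/(ℏG²) = 5.20 × 10^96 kg/m³.
3.48 × 10^-18 / 5.20 × 10^96 = 6.69 × 10^-115

6.69 × 10^-115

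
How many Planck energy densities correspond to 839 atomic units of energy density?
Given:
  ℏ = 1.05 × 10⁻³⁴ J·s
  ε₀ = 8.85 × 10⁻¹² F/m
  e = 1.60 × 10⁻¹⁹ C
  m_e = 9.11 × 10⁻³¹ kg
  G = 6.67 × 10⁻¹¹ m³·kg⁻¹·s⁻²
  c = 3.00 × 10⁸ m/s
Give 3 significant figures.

5.40 × 10⁻⁹⁸

atomic unit of energy density: u_au = E_h/a₀³ = m_e⁴e¹⁰/((4πε₀)⁵ℏ⁸) = 3.01 × 10¹³ J/m³
Planck energy density: u_P = c⁷/(ℏG²) = 4.68 × 10¹¹³ J/m³
839 × 3.01 × 10¹³ / 4.68 × 10¹¹³ = 5.40 × 10⁻⁹⁸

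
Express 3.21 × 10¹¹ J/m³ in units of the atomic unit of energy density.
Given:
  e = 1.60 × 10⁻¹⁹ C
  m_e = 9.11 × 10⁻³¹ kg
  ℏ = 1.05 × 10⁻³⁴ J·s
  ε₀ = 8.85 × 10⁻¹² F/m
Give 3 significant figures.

atomic unit of energy density: u_au = E_h/a₀³ = m_e⁴e¹⁰/((4πε₀)⁵ℏ⁸) = 3.01 × 10¹³ J/m³.
3.21 × 10¹¹ / 3.01 × 10¹³ = 0.0107

0.0107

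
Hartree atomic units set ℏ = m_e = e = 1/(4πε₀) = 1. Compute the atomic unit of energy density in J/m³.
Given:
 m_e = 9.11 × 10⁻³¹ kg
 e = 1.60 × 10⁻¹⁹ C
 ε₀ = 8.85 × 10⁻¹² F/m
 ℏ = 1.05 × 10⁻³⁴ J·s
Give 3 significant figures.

3.01 × 10¹³ J/m³

From ℏ = m_e = e = 1/(4πε₀) = 1 the energy density scale is u_au = E_h/a₀³ = m_e⁴e¹⁰/((4πε₀)⁵ℏ⁸).
E_h = 4.38 × 10⁻¹⁸ J
a₀ = 5.26 × 10⁻¹¹ m
E_h/a₀³ = 3.01 × 10¹³ J/m³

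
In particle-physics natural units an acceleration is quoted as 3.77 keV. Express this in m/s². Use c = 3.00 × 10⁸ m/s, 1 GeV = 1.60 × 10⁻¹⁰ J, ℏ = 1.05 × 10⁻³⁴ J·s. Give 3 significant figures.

Acceleration is [L]/[T]² = c·[E]/ℏ.
1 GeV → c/ℏ × (1 GeV in J) = 4.57 × 10³² m/s².
Convert the energy scale: 3.77 keV = 3.77 × 10⁻⁶ GeV.
Result: 3.77 × 10⁻⁶ × 4.57 × 10³² = 1.72 × 10²⁷ m/s².

1.72 × 10²⁷ m/s²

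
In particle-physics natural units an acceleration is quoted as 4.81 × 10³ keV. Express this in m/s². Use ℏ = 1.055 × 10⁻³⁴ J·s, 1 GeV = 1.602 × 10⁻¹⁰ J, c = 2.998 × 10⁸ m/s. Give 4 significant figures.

2.190 × 10³⁰ m/s²

Acceleration is [L]/[T]² = c·[E]/ℏ.
1 GeV → c/ℏ × (1 GeV in J) = 4.552 × 10³² m/s².
Convert the energy scale: 4.81 × 10³ keV = 4.81 × 10⁻³ GeV.
Result: 4.81 × 10⁻³ × 4.552 × 10³² = 2.190 × 10³⁰ m/s².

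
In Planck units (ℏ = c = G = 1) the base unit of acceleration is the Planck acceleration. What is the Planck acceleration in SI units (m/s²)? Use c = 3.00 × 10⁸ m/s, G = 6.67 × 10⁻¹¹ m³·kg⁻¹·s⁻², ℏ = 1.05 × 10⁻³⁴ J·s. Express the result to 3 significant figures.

5.59 × 10⁵¹ m/s²

a_P = √(c⁷/(ℏG))
  = √(3.12 × 10¹⁰³)
  = 5.59 × 10⁵¹ m/s²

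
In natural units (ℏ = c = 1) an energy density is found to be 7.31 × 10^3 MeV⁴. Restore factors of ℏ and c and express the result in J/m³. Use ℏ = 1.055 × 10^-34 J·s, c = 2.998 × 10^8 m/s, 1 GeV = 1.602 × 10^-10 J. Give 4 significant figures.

[E]/[L]³ = [E]⁴/(ℏc)³; restore (ℏc)⁻³.
1 GeV⁴ → 1/(ℏc)³ × (1 GeV in J)⁴ = 2.082 × 10^37 J/m³.
Convert the energy scale: 7.31 × 10^3 MeV⁴ = 7.31 × 10^-9 GeV⁴.
Result: 7.31 × 10^-9 × 2.082 × 10^37 = 1.522 × 10^29 J/m³.

1.522 × 10^29 J/m³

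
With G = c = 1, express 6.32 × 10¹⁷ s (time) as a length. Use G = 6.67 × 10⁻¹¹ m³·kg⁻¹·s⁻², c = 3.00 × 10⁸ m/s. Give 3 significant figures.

1.90 × 10²⁶ m

Time → length via c.
6.32 × 10¹⁷ s × (c) = 1.90 × 10²⁶ m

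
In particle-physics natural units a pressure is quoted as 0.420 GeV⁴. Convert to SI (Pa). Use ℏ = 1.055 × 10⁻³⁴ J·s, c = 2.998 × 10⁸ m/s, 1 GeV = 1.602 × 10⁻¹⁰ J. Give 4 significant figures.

Pressure is [E]/[L]³ = [E]⁴/(ℏc)³.
1 GeV⁴ → 1/(ℏc)³ × (1 GeV in J)⁴ = 2.082 × 10³⁷ Pa.
Result: 0.420 × 2.082 × 10³⁷ = 8.743 × 10³⁶ Pa.

8.743 × 10³⁶ Pa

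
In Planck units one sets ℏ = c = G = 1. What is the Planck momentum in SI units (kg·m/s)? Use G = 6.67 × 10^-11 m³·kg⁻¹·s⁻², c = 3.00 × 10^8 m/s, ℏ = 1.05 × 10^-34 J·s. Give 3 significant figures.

6.52 kg·m/s

p_P = √(ℏc³/G)
  = √(42.5)
  = 6.52 kg·m/s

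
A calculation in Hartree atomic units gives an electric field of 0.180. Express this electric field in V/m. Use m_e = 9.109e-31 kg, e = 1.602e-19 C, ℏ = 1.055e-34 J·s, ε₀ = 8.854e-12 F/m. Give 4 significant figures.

One atomic unit of electric field: E_au = E_h/(e a₀) = m_e²e⁵/((4πε₀)³ℏ⁴) = 5.131e11 V/m.
0.180 × 5.131e11 V/m = 9.236e10 V/m

9.236e10 V/m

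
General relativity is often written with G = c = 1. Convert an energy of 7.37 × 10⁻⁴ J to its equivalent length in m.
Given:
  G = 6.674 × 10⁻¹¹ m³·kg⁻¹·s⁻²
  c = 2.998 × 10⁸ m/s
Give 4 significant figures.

Energy → length via G/c⁴.
7.37 × 10⁻⁴ J × (G/c⁴) = 6.089 × 10⁻⁴⁸ m

6.089 × 10⁻⁴⁸ m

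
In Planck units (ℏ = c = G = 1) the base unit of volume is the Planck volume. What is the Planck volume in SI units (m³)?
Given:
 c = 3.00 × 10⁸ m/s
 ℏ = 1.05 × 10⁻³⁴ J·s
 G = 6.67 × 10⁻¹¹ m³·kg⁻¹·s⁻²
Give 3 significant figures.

4.18 × 10⁻¹⁰⁵ m³

V_P = (ℏG/c³)^(3/2)
  = √(1.75 × 10⁻²⁰⁹)
  = 4.18 × 10⁻¹⁰⁵ m³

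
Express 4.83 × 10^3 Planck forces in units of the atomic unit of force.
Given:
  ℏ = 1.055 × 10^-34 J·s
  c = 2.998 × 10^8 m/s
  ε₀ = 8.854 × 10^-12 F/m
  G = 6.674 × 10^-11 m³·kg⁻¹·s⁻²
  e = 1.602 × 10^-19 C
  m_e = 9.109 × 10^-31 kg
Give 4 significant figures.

7.113 × 10^54

Planck force: F_P = c⁴/G = 1.210 × 10^44 N
atomic unit of force: F_au = E_h/a₀ = m_e²e⁶/((4πε₀)³ℏ⁴) = 8.220 × 10^-8 N
4.83 × 10^3 × 1.210 × 10^44 / 8.220 × 10^-8 = 7.113 × 10^54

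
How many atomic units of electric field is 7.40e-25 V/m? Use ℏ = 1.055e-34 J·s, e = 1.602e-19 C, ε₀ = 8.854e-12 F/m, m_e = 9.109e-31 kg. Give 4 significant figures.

1.442e-36

atomic unit of electric field: E_au = E_h/(e a₀) = m_e²e⁵/((4πε₀)³ℏ⁴) = 5.131e11 V/m.
7.40e-25 / 5.131e11 = 1.442e-36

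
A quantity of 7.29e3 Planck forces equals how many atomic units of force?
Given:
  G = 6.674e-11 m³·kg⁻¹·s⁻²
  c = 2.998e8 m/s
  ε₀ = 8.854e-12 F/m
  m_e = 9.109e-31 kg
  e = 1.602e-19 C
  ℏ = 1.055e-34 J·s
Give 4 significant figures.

1.074e55

Planck force: F_P = c⁴/G = 1.210e44 N
atomic unit of force: F_au = E_h/a₀ = m_e²e⁶/((4πε₀)³ℏ⁴) = 8.220e-8 N
7.29e3 × 1.210e44 / 8.220e-8 = 1.074e55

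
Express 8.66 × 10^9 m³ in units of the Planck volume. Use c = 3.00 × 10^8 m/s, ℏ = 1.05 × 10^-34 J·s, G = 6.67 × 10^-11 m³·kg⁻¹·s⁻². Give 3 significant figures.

Planck volume: V_P = (ℏG/c³)^(3/2) = 4.18 × 10^-105 m³.
8.66 × 10^9 / 4.18 × 10^-105 = 2.07 × 10^114

2.07 × 10^114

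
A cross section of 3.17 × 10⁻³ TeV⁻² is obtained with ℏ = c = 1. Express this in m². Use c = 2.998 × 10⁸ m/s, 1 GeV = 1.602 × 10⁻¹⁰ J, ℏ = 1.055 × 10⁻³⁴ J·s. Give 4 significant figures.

1.236 × 10⁻⁴⁰ m²

Area is [L]² = [E]⁻²·(ℏc)²; restore (ℏc)².
1 GeV⁻² → (ℏc)² × (1 GeV in J)⁻² = 3.898 × 10⁻³² m².
Convert the energy scale: 3.17 × 10⁻³ TeV⁻² = 3.17 × 10⁻⁹ GeV⁻².
Result: 3.17 × 10⁻⁹ × 3.898 × 10⁻³² = 1.236 × 10⁻⁴⁰ m².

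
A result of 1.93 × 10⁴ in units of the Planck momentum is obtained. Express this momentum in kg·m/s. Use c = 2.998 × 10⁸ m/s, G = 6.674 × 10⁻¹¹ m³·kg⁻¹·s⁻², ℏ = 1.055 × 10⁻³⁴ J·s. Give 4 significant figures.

One Planck momentum: p_P = √(ℏc³/G) = 6.527 kg·m/s.
1.93 × 10⁴ × 6.527 kg·m/s = 1.260 × 10⁵ kg·m/s

1.260 × 10⁵ kg·m/s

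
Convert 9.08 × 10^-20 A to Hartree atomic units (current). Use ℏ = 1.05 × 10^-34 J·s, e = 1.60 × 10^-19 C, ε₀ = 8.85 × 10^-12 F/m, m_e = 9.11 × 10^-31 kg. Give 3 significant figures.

atomic unit of electric current: I_au = e E_h/ℏ = m_e e⁵/((4πε₀)²ℏ³) = 6.67 × 10^-3 A.
9.08 × 10^-20 / 6.67 × 10^-3 = 1.36 × 10^-17

1.36 × 10^-17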